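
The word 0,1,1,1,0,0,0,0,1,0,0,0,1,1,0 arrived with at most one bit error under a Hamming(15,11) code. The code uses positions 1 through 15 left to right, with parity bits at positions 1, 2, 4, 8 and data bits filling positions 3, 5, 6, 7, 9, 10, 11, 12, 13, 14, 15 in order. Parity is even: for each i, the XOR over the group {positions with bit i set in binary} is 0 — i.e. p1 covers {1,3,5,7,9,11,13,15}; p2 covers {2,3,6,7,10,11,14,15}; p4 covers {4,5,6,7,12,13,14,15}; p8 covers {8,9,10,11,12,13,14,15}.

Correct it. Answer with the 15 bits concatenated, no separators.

s1 (pos 1,3,5,7,9,11,13,15): 0⊕1⊕0⊕0⊕1⊕0⊕1⊕0 = 1
s2 (pos 2,3,6,7,10,11,14,15): 1⊕1⊕0⊕0⊕0⊕0⊕1⊕0 = 1
s4 (pos 4,5,6,7,12,13,14,15): 1⊕0⊕0⊕0⊕0⊕1⊕1⊕0 = 1
s8 (pos 8,9,10,11,12,13,14,15): 0⊕1⊕0⊕0⊕0⊕1⊕1⊕0 = 1
Syndrome s8…s1 = 1111 → error at position 15.
Flip position 15: 011100001000110 → 011100001000111

011100001000111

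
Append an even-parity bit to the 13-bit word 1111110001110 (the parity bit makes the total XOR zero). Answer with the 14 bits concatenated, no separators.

XOR of the 13 data bits: 1⊕1⊕1⊕1⊕1⊕1⊕0⊕0⊕0⊕1⊕1⊕1⊕0 = 1
Parity bit = 1 (so all 14 bits XOR to 0).

11111100011101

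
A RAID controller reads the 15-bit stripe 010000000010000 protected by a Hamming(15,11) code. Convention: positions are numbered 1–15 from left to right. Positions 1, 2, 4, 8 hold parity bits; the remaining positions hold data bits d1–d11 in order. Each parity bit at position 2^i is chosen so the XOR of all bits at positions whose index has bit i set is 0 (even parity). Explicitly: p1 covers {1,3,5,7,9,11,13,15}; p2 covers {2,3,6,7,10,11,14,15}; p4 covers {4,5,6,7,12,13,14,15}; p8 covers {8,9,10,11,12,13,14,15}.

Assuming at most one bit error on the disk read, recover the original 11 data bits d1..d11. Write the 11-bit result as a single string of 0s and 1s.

s1 (pos 1,3,5,7,9,11,13,15): 0⊕0⊕0⊕0⊕0⊕1⊕0⊕0 = 1
s2 (pos 2,3,6,7,10,11,14,15): 1⊕0⊕0⊕0⊕0⊕1⊕0⊕0 = 0
s4 (pos 4,5,6,7,12,13,14,15): 0⊕0⊕0⊕0⊕0⊕0⊕0⊕0 = 0
s8 (pos 8,9,10,11,12,13,14,15): 0⊕0⊕0⊕1⊕0⊕0⊕0⊕0 = 1
Syndrome s8…s1 = 1001 → error at position 9.
Flip position 9: 010000000010000 → 010000001010000
Read data bits from positions 3,5,6,7,9,10,11,12,13,14,15: 00001010000

00001010000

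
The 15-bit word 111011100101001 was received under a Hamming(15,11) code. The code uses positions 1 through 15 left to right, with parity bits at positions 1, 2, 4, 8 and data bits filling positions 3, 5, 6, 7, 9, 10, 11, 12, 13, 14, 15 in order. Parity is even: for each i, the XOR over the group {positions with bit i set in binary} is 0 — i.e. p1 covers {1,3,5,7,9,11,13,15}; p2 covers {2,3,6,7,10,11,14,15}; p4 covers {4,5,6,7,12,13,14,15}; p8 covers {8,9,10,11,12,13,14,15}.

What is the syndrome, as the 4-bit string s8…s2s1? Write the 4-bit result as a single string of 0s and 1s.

1101

s1 (pos 1,3,5,7,9,11,13,15): 1⊕1⊕1⊕1⊕0⊕0⊕0⊕1 = 1
s2 (pos 2,3,6,7,10,11,14,15): 1⊕1⊕1⊕1⊕1⊕0⊕0⊕1 = 0
s4 (pos 4,5,6,7,12,13,14,15): 0⊕1⊕1⊕1⊕1⊕0⊕0⊕1 = 1
s8 (pos 8,9,10,11,12,13,14,15): 0⊕0⊕1⊕0⊕1⊕0⊕0⊕1 = 1
Syndrome s8…s1 = 1101 → error at position 13.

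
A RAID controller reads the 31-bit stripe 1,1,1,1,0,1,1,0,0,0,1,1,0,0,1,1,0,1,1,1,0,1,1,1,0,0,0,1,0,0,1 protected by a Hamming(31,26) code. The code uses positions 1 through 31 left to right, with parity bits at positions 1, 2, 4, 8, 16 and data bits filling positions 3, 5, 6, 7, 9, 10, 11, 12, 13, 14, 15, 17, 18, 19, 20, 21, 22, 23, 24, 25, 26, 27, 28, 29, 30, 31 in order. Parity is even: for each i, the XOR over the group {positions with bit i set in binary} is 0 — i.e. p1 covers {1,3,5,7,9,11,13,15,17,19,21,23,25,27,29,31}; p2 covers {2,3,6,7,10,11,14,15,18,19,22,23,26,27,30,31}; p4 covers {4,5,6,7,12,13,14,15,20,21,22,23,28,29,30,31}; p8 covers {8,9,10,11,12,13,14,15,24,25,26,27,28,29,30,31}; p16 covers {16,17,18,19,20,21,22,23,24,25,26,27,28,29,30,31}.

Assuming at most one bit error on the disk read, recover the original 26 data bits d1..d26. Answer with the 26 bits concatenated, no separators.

10110011001001101110001001

s1 (pos 1,3,5,7,9,11,13,15,17,19,21,23,25,27,29,31): 1⊕1⊕0⊕1⊕0⊕1⊕0⊕1⊕0⊕1⊕0⊕1⊕0⊕0⊕0⊕1 = 0
s2 (pos 2,3,6,7,10,11,14,15,18,19,22,23,26,27,30,31): 1⊕1⊕1⊕1⊕0⊕1⊕0⊕1⊕1⊕1⊕1⊕1⊕0⊕0⊕0⊕1 = 1
s4 (pos 4,5,6,7,12,13,14,15,20,21,22,23,28,29,30,31): 1⊕0⊕1⊕1⊕1⊕0⊕0⊕1⊕1⊕0⊕1⊕1⊕1⊕0⊕0⊕1 = 0
s8 (pos 8,9,10,11,12,13,14,15,24,25,26,27,28,29,30,31): 0⊕0⊕0⊕1⊕1⊕0⊕0⊕1⊕1⊕0⊕0⊕0⊕1⊕0⊕0⊕1 = 0
s16 (pos 16,17,18,19,20,21,22,23,24,25,26,27,28,29,30,31): 1⊕0⊕1⊕1⊕1⊕0⊕1⊕1⊕1⊕0⊕0⊕0⊕1⊕0⊕0⊕1 = 1
Syndrome s16…s1 = 10010 → error at position 18.
Flip position 18: 1111011000110011011101110001001 → 1111011000110011001101110001001
Read data bits from positions 3,5,6,7,9,10,11,12,13,14,15,17,18,19,20,21,22,23,24,25,26,27,28,29,30,31: 10110011001001101110001001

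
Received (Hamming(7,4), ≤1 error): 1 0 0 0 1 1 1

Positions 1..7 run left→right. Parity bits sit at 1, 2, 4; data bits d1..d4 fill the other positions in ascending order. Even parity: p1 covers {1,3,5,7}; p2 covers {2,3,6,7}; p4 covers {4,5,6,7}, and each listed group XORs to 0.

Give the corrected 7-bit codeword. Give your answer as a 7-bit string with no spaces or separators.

s1 (pos 1,3,5,7): 1⊕0⊕1⊕1 = 1
s2 (pos 2,3,6,7): 0⊕0⊕1⊕1 = 0
s4 (pos 4,5,6,7): 0⊕1⊕1⊕1 = 1
Syndrome s4…s1 = 101 → error at position 5.
Flip position 5: 1000111 → 1000011

1000011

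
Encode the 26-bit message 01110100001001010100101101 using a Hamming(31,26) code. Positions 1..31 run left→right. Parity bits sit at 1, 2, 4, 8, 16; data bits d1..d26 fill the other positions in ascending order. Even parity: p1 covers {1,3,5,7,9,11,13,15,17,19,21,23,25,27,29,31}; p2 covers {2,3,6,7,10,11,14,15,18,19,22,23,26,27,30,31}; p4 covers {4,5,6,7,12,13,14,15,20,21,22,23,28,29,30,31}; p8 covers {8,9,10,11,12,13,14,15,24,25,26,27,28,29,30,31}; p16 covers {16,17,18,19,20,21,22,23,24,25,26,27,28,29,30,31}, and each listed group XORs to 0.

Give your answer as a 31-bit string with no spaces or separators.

Place data at non-parity positions: p1 p2 0 p4 1 1 1 p8 0 1 0 0 0 0 1 p16 0 0 1 0 1 0 1 0 0 1 0 1 1 0 1
p1 (pos 1,3,5,7,9,11,13,15,17,19,21,23,25,27,29,31): XOR of data positions = 0⊕1⊕1⊕0⊕0⊕0⊕1⊕0⊕1⊕1⊕1⊕0⊕0⊕1⊕1 = 0
p2 (pos 2,3,6,7,10,11,14,15,18,19,22,23,26,27,30,31): XOR of data positions = 0⊕1⊕1⊕1⊕0⊕0⊕1⊕0⊕1⊕0⊕1⊕1⊕0⊕0⊕1 = 0
p4 (pos 4,5,6,7,12,13,14,15,20,21,22,23,28,29,30,31): XOR of data positions = 1⊕1⊕1⊕0⊕0⊕0⊕1⊕0⊕1⊕0⊕1⊕1⊕1⊕0⊕1 = 1
p8 (pos 8,9,10,11,12,13,14,15,24,25,26,27,28,29,30,31): XOR of data positions = 0⊕1⊕0⊕0⊕0⊕0⊕1⊕0⊕0⊕1⊕0⊕1⊕1⊕0⊕1 = 0
p16 (pos 16,17,18,19,20,21,22,23,24,25,26,27,28,29,30,31): XOR of data positions = 0⊕0⊕1⊕0⊕1⊕0⊕1⊕0⊕0⊕1⊕0⊕1⊕1⊕0⊕1 = 1
Codeword: 0001111001000011001010100101101

0001111001000011001010100101101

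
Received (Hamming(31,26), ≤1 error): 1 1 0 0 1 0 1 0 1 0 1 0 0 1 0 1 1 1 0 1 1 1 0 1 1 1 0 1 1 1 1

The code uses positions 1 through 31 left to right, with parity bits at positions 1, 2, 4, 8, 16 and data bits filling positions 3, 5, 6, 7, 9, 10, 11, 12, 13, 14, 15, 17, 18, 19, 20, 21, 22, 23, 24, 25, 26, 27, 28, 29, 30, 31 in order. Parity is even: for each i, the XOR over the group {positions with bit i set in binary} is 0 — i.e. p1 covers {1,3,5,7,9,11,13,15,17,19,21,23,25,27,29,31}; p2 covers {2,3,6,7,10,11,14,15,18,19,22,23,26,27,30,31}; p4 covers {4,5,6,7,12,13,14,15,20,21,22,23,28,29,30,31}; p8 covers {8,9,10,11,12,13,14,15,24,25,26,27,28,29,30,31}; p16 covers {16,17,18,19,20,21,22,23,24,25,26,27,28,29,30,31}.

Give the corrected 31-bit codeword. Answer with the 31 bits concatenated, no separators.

1100101010100101100111011101111

s1 (pos 1,3,5,7,9,11,13,15,17,19,21,23,25,27,29,31): 1⊕0⊕1⊕1⊕1⊕1⊕0⊕0⊕1⊕0⊕1⊕0⊕1⊕0⊕1⊕1 = 0
s2 (pos 2,3,6,7,10,11,14,15,18,19,22,23,26,27,30,31): 1⊕0⊕0⊕1⊕0⊕1⊕1⊕0⊕1⊕0⊕1⊕0⊕1⊕0⊕1⊕1 = 1
s4 (pos 4,5,6,7,12,13,14,15,20,21,22,23,28,29,30,31): 0⊕1⊕0⊕1⊕0⊕0⊕1⊕0⊕1⊕1⊕1⊕0⊕1⊕1⊕1⊕1 = 0
s8 (pos 8,9,10,11,12,13,14,15,24,25,26,27,28,29,30,31): 0⊕1⊕0⊕1⊕0⊕0⊕1⊕0⊕1⊕1⊕1⊕0⊕1⊕1⊕1⊕1 = 0
s16 (pos 16,17,18,19,20,21,22,23,24,25,26,27,28,29,30,31): 1⊕1⊕1⊕0⊕1⊕1⊕1⊕0⊕1⊕1⊕1⊕0⊕1⊕1⊕1⊕1 = 1
Syndrome s16…s1 = 10010 → error at position 18.
Flip position 18: 1100101010100101110111011101111 → 1100101010100101100111011101111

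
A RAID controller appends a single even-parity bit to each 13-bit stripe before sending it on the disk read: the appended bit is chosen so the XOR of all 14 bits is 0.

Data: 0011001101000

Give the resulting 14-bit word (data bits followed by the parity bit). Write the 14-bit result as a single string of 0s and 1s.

00110011010001

XOR of the 13 data bits: 0⊕0⊕1⊕1⊕0⊕0⊕1⊕1⊕0⊕1⊕0⊕0⊕0 = 1
Parity bit = 1 (so all 14 bits XOR to 0).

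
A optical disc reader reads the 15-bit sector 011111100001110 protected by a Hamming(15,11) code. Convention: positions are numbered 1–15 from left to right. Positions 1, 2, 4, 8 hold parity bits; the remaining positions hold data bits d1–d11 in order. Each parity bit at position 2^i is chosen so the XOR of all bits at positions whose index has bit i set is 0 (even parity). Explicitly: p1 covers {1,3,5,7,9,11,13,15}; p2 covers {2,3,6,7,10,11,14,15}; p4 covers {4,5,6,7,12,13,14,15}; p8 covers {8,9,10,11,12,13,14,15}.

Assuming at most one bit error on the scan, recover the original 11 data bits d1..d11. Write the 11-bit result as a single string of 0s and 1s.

11110001100

s1 (pos 1,3,5,7,9,11,13,15): 0⊕1⊕1⊕1⊕0⊕0⊕1⊕0 = 0
s2 (pos 2,3,6,7,10,11,14,15): 1⊕1⊕1⊕1⊕0⊕0⊕1⊕0 = 1
s4 (pos 4,5,6,7,12,13,14,15): 1⊕1⊕1⊕1⊕1⊕1⊕1⊕0 = 1
s8 (pos 8,9,10,11,12,13,14,15): 0⊕0⊕0⊕0⊕1⊕1⊕1⊕0 = 1
Syndrome s8…s1 = 1110 → error at position 14.
Flip position 14: 011111100001110 → 011111100001100
Read data bits from positions 3,5,6,7,9,10,11,12,13,14,15: 11110001100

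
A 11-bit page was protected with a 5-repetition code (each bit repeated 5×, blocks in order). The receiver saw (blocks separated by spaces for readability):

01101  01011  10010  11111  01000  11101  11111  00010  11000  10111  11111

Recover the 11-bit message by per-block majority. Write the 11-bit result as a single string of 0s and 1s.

Block 1 (01101): 3 ones → 1
Block 2 (01011): 3 ones → 1
Block 3 (10010): 2 ones → 0
Block 4 (11111): 5 ones → 1
Block 5 (01000): 1 one → 0
Block 6 (11101): 4 ones → 1
Block 7 (11111): 5 ones → 1
Block 8 (00010): 1 one → 0
Block 9 (11000): 2 ones → 0
Block 10 (10111): 4 ones → 1
Block 11 (11111): 5 ones → 1

11010110011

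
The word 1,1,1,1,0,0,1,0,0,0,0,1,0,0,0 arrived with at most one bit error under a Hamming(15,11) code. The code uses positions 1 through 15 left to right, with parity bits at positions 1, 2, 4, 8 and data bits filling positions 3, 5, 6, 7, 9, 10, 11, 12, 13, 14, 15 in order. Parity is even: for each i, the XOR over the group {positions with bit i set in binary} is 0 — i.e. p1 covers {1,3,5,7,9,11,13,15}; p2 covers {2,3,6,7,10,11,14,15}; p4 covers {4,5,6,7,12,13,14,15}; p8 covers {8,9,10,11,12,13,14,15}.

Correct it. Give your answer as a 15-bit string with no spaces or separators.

111100100001001

s1 (pos 1,3,5,7,9,11,13,15): 1⊕1⊕0⊕1⊕0⊕0⊕0⊕0 = 1
s2 (pos 2,3,6,7,10,11,14,15): 1⊕1⊕0⊕1⊕0⊕0⊕0⊕0 = 1
s4 (pos 4,5,6,7,12,13,14,15): 1⊕0⊕0⊕1⊕1⊕0⊕0⊕0 = 1
s8 (pos 8,9,10,11,12,13,14,15): 0⊕0⊕0⊕0⊕1⊕0⊕0⊕0 = 1
Syndrome s8…s1 = 1111 → error at position 15.
Flip position 15: 111100100001000 → 111100100001001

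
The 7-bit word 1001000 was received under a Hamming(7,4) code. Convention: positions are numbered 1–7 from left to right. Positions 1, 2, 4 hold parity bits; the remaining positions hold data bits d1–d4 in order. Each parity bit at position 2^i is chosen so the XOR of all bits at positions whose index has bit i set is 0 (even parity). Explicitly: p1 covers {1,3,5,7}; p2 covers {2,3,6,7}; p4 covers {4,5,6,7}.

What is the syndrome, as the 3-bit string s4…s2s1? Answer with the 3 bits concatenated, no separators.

101

s1 (pos 1,3,5,7): 1⊕0⊕0⊕0 = 1
s2 (pos 2,3,6,7): 0⊕0⊕0⊕0 = 0
s4 (pos 4,5,6,7): 1⊕0⊕0⊕0 = 1
Syndrome s4…s1 = 101 → error at position 5.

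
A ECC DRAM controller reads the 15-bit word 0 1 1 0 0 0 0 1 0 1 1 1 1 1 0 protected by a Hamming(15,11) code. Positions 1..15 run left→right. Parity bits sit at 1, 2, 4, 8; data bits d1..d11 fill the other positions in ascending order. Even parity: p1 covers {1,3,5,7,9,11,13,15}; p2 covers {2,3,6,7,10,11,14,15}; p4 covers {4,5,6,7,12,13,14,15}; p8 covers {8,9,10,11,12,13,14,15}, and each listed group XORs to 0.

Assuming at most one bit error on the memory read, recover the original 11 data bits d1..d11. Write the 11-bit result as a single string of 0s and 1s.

10010111110

s1 (pos 1,3,5,7,9,11,13,15): 0⊕1⊕0⊕0⊕0⊕1⊕1⊕0 = 1
s2 (pos 2,3,6,7,10,11,14,15): 1⊕1⊕0⊕0⊕1⊕1⊕1⊕0 = 1
s4 (pos 4,5,6,7,12,13,14,15): 0⊕0⊕0⊕0⊕1⊕1⊕1⊕0 = 1
s8 (pos 8,9,10,11,12,13,14,15): 1⊕0⊕1⊕1⊕1⊕1⊕1⊕0 = 0
Syndrome s8…s1 = 0111 → error at position 7.
Flip position 7: 011000010111110 → 011000110111110
Read data bits from positions 3,5,6,7,9,10,11,12,13,14,15: 10010111110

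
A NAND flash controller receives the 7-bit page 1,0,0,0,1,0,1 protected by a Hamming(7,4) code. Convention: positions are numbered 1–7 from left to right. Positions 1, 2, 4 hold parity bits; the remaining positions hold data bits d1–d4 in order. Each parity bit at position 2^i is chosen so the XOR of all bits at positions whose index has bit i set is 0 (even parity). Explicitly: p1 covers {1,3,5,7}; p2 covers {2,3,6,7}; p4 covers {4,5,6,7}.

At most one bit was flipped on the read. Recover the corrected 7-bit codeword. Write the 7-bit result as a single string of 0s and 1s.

s1 (pos 1,3,5,7): 1⊕0⊕1⊕1 = 1
s2 (pos 2,3,6,7): 0⊕0⊕0⊕1 = 1
s4 (pos 4,5,6,7): 0⊕1⊕0⊕1 = 0
Syndrome s4…s1 = 011 → error at position 3.
Flip position 3: 1000101 → 1010101

1010101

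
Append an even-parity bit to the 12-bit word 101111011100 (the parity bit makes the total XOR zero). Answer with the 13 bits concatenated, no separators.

XOR of the 12 data bits: 1⊕0⊕1⊕1⊕1⊕1⊕0⊕1⊕1⊕1⊕0⊕0 = 0
Parity bit = 0 (so all 13 bits XOR to 0).

1011110111000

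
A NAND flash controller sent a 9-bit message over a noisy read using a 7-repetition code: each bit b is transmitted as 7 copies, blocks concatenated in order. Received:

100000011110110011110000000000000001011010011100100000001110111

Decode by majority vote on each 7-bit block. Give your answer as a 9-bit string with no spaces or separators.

011001101

Block 1 (1000000): 1 one → 0
Block 2 (1111011): 6 ones → 1
Block 3 (0011110): 4 ones → 1
Block 4 (0000000): 0 ones → 0
Block 5 (0000000): 0 ones → 0
Block 6 (1011010): 4 ones → 1
Block 7 (0111001): 4 ones → 1
Block 8 (0000000): 0 ones → 0
Block 9 (1110111): 6 ones → 1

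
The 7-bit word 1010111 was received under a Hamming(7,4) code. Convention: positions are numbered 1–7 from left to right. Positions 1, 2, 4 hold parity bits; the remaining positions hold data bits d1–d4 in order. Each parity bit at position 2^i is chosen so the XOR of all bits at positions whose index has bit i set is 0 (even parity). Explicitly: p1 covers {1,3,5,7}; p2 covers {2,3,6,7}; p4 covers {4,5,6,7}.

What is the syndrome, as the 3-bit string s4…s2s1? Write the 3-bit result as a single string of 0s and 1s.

s1 (pos 1,3,5,7): 1⊕1⊕1⊕1 = 0
s2 (pos 2,3,6,7): 0⊕1⊕1⊕1 = 1
s4 (pos 4,5,6,7): 0⊕1⊕1⊕1 = 1
Syndrome s4…s1 = 110 → error at position 6.

110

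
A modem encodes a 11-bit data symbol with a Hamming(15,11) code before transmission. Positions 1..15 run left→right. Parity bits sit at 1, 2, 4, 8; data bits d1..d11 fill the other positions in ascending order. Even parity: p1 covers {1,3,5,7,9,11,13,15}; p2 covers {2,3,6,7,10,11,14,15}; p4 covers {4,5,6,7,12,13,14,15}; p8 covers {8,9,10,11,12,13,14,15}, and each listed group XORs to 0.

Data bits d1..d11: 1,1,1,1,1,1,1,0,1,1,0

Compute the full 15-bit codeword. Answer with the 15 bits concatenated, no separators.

001111111110110

Place data at non-parity positions: p1 p2 1 p4 1 1 1 p8 1 1 1 0 1 1 0
p1 (pos 1,3,5,7,9,11,13,15): XOR of data positions = 1⊕1⊕1⊕1⊕1⊕1⊕0 = 0
p2 (pos 2,3,6,7,10,11,14,15): XOR of data positions = 1⊕1⊕1⊕1⊕1⊕1⊕0 = 0
p4 (pos 4,5,6,7,12,13,14,15): XOR of data positions = 1⊕1⊕1⊕0⊕1⊕1⊕0 = 1
p8 (pos 8,9,10,11,12,13,14,15): XOR of data positions = 1⊕1⊕1⊕0⊕1⊕1⊕0 = 1
Codeword: 001111111110110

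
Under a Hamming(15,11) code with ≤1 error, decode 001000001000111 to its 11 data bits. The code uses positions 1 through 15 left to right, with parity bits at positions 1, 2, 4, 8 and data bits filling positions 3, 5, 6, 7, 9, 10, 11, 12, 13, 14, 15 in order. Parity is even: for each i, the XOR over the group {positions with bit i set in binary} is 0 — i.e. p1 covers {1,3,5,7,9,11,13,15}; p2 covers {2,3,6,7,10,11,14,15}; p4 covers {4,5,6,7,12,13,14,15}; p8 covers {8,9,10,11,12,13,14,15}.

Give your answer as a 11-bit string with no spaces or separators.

s1 (pos 1,3,5,7,9,11,13,15): 0⊕1⊕0⊕0⊕1⊕0⊕1⊕1 = 0
s2 (pos 2,3,6,7,10,11,14,15): 0⊕1⊕0⊕0⊕0⊕0⊕1⊕1 = 1
s4 (pos 4,5,6,7,12,13,14,15): 0⊕0⊕0⊕0⊕0⊕1⊕1⊕1 = 1
s8 (pos 8,9,10,11,12,13,14,15): 0⊕1⊕0⊕0⊕0⊕1⊕1⊕1 = 0
Syndrome s8…s1 = 0110 → error at position 6.
Flip position 6: 001000001000111 → 001001001000111
Read data bits from positions 3,5,6,7,9,10,11,12,13,14,15: 10101000111

10101000111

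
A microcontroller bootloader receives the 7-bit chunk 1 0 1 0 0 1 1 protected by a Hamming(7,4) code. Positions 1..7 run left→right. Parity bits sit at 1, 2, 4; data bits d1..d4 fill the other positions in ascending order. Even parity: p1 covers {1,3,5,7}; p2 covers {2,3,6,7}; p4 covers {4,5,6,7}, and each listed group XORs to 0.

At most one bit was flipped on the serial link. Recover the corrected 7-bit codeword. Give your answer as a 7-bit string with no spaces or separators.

1000011

s1 (pos 1,3,5,7): 1⊕1⊕0⊕1 = 1
s2 (pos 2,3,6,7): 0⊕1⊕1⊕1 = 1
s4 (pos 4,5,6,7): 0⊕0⊕1⊕1 = 0
Syndrome s4…s1 = 011 → error at position 3.
Flip position 3: 1010011 → 1000011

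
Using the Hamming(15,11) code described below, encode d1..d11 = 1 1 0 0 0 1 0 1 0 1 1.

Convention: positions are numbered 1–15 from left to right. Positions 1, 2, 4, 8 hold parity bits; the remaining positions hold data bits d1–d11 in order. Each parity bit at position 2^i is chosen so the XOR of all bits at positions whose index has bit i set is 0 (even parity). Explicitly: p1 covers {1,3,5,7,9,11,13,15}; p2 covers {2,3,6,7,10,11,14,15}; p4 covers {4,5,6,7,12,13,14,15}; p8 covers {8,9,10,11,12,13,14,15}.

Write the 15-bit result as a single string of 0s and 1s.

101010000101011

Place data at non-parity positions: p1 p2 1 p4 1 0 0 p8 0 1 0 1 0 1 1
p1 (pos 1,3,5,7,9,11,13,15): XOR of data positions = 1⊕1⊕0⊕0⊕0⊕0⊕1 = 1
p2 (pos 2,3,6,7,10,11,14,15): XOR of data positions = 1⊕0⊕0⊕1⊕0⊕1⊕1 = 0
p4 (pos 4,5,6,7,12,13,14,15): XOR of data positions = 1⊕0⊕0⊕1⊕0⊕1⊕1 = 0
p8 (pos 8,9,10,11,12,13,14,15): XOR of data positions = 0⊕1⊕0⊕1⊕0⊕1⊕1 = 0
Codeword: 101010000101011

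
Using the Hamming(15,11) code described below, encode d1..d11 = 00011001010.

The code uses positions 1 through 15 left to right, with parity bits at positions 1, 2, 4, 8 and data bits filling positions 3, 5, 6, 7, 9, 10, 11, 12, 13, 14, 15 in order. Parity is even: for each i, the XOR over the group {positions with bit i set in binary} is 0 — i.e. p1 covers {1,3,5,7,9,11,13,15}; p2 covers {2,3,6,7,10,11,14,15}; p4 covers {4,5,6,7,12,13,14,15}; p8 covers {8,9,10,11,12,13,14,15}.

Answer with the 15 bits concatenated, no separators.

Place data at non-parity positions: p1 p2 0 p4 0 0 1 p8 1 0 0 1 0 1 0
p1 (pos 1,3,5,7,9,11,13,15): XOR of data positions = 0⊕0⊕1⊕1⊕0⊕0⊕0 = 0
p2 (pos 2,3,6,7,10,11,14,15): XOR of data positions = 0⊕0⊕1⊕0⊕0⊕1⊕0 = 0
p4 (pos 4,5,6,7,12,13,14,15): XOR of data positions = 0⊕0⊕1⊕1⊕0⊕1⊕0 = 1
p8 (pos 8,9,10,11,12,13,14,15): XOR of data positions = 1⊕0⊕0⊕1⊕0⊕1⊕0 = 1
Codeword: 000100111001010

000100111001010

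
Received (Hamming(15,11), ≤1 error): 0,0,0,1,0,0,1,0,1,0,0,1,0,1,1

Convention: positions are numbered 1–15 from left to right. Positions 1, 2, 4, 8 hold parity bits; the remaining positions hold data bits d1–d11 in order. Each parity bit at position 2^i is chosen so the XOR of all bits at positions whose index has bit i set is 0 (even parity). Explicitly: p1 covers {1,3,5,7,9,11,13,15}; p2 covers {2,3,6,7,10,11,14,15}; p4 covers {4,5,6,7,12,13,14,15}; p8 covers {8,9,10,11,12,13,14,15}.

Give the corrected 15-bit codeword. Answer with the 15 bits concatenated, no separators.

s1 (pos 1,3,5,7,9,11,13,15): 0⊕0⊕0⊕1⊕1⊕0⊕0⊕1 = 1
s2 (pos 2,3,6,7,10,11,14,15): 0⊕0⊕0⊕1⊕0⊕0⊕1⊕1 = 1
s4 (pos 4,5,6,7,12,13,14,15): 1⊕0⊕0⊕1⊕1⊕0⊕1⊕1 = 1
s8 (pos 8,9,10,11,12,13,14,15): 0⊕1⊕0⊕0⊕1⊕0⊕1⊕1 = 0
Syndrome s8…s1 = 0111 → error at position 7.
Flip position 7: 000100101001011 → 000100001001011

000100001001011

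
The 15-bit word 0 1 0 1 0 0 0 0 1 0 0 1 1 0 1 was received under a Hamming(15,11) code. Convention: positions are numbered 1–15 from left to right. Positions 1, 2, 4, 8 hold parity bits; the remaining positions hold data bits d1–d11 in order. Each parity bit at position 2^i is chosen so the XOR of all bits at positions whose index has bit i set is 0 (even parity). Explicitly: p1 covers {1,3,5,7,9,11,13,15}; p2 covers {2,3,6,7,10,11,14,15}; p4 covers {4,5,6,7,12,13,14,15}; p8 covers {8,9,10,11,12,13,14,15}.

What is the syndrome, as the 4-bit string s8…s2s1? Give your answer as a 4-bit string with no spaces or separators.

s1 (pos 1,3,5,7,9,11,13,15): 0⊕0⊕0⊕0⊕1⊕0⊕1⊕1 = 1
s2 (pos 2,3,6,7,10,11,14,15): 1⊕0⊕0⊕0⊕0⊕0⊕0⊕1 = 0
s4 (pos 4,5,6,7,12,13,14,15): 1⊕0⊕0⊕0⊕1⊕1⊕0⊕1 = 0
s8 (pos 8,9,10,11,12,13,14,15): 0⊕1⊕0⊕0⊕1⊕1⊕0⊕1 = 0
Syndrome s8…s1 = 0001 → error at position 1.

0001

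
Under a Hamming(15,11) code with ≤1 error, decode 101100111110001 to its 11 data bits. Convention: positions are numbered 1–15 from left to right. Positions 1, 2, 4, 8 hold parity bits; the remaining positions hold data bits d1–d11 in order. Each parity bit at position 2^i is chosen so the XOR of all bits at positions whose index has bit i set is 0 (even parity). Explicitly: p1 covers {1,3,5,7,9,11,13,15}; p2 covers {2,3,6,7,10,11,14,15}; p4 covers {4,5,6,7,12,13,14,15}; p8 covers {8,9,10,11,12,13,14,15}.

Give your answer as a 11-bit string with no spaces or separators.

10011110011

s1 (pos 1,3,5,7,9,11,13,15): 1⊕1⊕0⊕1⊕1⊕1⊕0⊕1 = 0
s2 (pos 2,3,6,7,10,11,14,15): 0⊕1⊕0⊕1⊕1⊕1⊕0⊕1 = 1
s4 (pos 4,5,6,7,12,13,14,15): 1⊕0⊕0⊕1⊕0⊕0⊕0⊕1 = 1
s8 (pos 8,9,10,11,12,13,14,15): 1⊕1⊕1⊕1⊕0⊕0⊕0⊕1 = 1
Syndrome s8…s1 = 1110 → error at position 14.
Flip position 14: 101100111110001 → 101100111110011
Read data bits from positions 3,5,6,7,9,10,11,12,13,14,15: 10011110011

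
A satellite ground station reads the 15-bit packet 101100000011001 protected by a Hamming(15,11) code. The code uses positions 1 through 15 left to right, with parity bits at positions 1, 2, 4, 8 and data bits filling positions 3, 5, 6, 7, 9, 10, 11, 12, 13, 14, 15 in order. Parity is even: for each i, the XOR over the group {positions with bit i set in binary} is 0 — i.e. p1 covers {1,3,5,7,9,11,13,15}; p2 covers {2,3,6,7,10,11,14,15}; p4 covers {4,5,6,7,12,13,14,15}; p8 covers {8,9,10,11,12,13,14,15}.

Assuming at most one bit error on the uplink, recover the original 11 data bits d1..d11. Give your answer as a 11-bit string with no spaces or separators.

s1 (pos 1,3,5,7,9,11,13,15): 1⊕1⊕0⊕0⊕0⊕1⊕0⊕1 = 0
s2 (pos 2,3,6,7,10,11,14,15): 0⊕1⊕0⊕0⊕0⊕1⊕0⊕1 = 1
s4 (pos 4,5,6,7,12,13,14,15): 1⊕0⊕0⊕0⊕1⊕0⊕0⊕1 = 1
s8 (pos 8,9,10,11,12,13,14,15): 0⊕0⊕0⊕1⊕1⊕0⊕0⊕1 = 1
Syndrome s8…s1 = 1110 → error at position 14.
Flip position 14: 101100000011001 → 101100000011011
Read data bits from positions 3,5,6,7,9,10,11,12,13,14,15: 10000011011

10000011011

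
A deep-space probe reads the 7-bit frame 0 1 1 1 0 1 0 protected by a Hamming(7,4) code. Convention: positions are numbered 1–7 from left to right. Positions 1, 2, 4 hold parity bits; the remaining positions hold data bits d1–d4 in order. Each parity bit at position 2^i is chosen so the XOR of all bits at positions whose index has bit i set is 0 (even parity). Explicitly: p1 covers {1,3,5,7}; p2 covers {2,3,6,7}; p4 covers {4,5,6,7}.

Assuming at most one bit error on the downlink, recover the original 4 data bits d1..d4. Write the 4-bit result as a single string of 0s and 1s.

0010

s1 (pos 1,3,5,7): 0⊕1⊕0⊕0 = 1
s2 (pos 2,3,6,7): 1⊕1⊕1⊕0 = 1
s4 (pos 4,5,6,7): 1⊕0⊕1⊕0 = 0
Syndrome s4…s1 = 011 → error at position 3.
Flip position 3: 0111010 → 0101010
Read data bits from positions 3,5,6,7: 0010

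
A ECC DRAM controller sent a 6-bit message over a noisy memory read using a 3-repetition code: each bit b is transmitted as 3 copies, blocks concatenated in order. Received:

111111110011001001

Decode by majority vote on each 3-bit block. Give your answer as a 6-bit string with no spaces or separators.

Block 1 (111): 3 ones → 1
Block 2 (111): 3 ones → 1
Block 3 (110): 2 ones → 1
Block 4 (011): 2 ones → 1
Block 5 (001): 1 one → 0
Block 6 (001): 1 one → 0

111100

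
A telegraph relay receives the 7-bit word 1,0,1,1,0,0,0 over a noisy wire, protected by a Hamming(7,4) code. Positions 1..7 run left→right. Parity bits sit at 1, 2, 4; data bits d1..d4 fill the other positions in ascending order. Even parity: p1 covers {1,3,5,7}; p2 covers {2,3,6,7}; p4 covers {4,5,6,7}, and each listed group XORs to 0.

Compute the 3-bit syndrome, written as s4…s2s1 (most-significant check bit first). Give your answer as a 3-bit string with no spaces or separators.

s1 (pos 1,3,5,7): 1⊕1⊕0⊕0 = 0
s2 (pos 2,3,6,7): 0⊕1⊕0⊕0 = 1
s4 (pos 4,5,6,7): 1⊕0⊕0⊕0 = 1
Syndrome s4…s1 = 110 → error at position 6.

110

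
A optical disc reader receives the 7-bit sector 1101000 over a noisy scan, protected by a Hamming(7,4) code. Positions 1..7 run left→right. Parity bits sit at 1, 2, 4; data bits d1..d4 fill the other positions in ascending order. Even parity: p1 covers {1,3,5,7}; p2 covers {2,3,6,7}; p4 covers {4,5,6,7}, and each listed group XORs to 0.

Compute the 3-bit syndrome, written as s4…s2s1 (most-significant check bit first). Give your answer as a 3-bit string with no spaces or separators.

s1 (pos 1,3,5,7): 1⊕0⊕0⊕0 = 1
s2 (pos 2,3,6,7): 1⊕0⊕0⊕0 = 1
s4 (pos 4,5,6,7): 1⊕0⊕0⊕0 = 1
Syndrome s4…s1 = 111 → error at position 7.

111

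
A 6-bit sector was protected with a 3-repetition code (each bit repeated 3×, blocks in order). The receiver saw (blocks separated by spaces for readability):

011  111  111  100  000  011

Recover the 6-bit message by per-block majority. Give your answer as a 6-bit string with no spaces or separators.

Block 1 (011): 2 ones → 1
Block 2 (111): 3 ones → 1
Block 3 (111): 3 ones → 1
Block 4 (100): 1 one → 0
Block 5 (000): 0 ones → 0
Block 6 (011): 2 ones → 1

111001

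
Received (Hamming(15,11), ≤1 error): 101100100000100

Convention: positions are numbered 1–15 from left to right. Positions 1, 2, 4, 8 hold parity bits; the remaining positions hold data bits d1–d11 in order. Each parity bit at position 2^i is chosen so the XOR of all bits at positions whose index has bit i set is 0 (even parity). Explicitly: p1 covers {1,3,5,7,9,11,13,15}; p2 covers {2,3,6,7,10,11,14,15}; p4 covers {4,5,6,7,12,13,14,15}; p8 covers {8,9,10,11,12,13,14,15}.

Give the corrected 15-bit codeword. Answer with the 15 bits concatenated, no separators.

101100100001100

s1 (pos 1,3,5,7,9,11,13,15): 1⊕1⊕0⊕1⊕0⊕0⊕1⊕0 = 0
s2 (pos 2,3,6,7,10,11,14,15): 0⊕1⊕0⊕1⊕0⊕0⊕0⊕0 = 0
s4 (pos 4,5,6,7,12,13,14,15): 1⊕0⊕0⊕1⊕0⊕1⊕0⊕0 = 1
s8 (pos 8,9,10,11,12,13,14,15): 0⊕0⊕0⊕0⊕0⊕1⊕0⊕0 = 1
Syndrome s8…s1 = 1100 → error at position 12.
Flip position 12: 101100100000100 → 101100100001100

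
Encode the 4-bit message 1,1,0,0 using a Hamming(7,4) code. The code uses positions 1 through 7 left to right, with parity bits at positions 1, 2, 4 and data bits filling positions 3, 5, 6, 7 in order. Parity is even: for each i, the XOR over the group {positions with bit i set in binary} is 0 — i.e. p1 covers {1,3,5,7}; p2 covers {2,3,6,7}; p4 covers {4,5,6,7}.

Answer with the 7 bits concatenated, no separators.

0111100

Place data at non-parity positions: p1 p2 1 p4 1 0 0
p1 (pos 1,3,5,7): XOR of data positions = 1⊕1⊕0 = 0
p2 (pos 2,3,6,7): XOR of data positions = 1⊕0⊕0 = 1
p4 (pos 4,5,6,7): XOR of data positions = 1⊕0⊕0 = 1
Codeword: 0111100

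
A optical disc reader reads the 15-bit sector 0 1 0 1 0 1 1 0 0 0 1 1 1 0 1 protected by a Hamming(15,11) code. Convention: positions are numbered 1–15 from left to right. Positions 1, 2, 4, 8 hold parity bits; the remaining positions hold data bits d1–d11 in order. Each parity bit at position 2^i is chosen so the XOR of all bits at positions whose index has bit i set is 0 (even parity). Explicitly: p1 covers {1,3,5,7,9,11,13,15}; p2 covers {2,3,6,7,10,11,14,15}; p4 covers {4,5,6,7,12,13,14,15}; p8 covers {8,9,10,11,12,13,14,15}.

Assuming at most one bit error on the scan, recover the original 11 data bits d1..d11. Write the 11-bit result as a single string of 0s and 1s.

00110011101

s1 (pos 1,3,5,7,9,11,13,15): 0⊕0⊕0⊕1⊕0⊕1⊕1⊕1 = 0
s2 (pos 2,3,6,7,10,11,14,15): 1⊕0⊕1⊕1⊕0⊕1⊕0⊕1 = 1
s4 (pos 4,5,6,7,12,13,14,15): 1⊕0⊕1⊕1⊕1⊕1⊕0⊕1 = 0
s8 (pos 8,9,10,11,12,13,14,15): 0⊕0⊕0⊕1⊕1⊕1⊕0⊕1 = 0
Syndrome s8…s1 = 0010 → error at position 2.
Flip position 2: 010101100011101 → 000101100011101
Read data bits from positions 3,5,6,7,9,10,11,12,13,14,15: 00110011101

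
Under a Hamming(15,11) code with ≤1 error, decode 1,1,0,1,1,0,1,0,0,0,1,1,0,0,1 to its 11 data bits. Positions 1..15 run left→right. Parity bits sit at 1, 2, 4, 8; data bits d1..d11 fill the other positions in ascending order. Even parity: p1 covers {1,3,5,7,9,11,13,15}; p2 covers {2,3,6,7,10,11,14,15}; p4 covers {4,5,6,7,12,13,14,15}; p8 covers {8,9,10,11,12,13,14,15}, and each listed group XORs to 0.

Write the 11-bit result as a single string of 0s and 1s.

01010011101

s1 (pos 1,3,5,7,9,11,13,15): 1⊕0⊕1⊕1⊕0⊕1⊕0⊕1 = 1
s2 (pos 2,3,6,7,10,11,14,15): 1⊕0⊕0⊕1⊕0⊕1⊕0⊕1 = 0
s4 (pos 4,5,6,7,12,13,14,15): 1⊕1⊕0⊕1⊕1⊕0⊕0⊕1 = 1
s8 (pos 8,9,10,11,12,13,14,15): 0⊕0⊕0⊕1⊕1⊕0⊕0⊕1 = 1
Syndrome s8…s1 = 1101 → error at position 13.
Flip position 13: 110110100011001 → 110110100011101
Read data bits from positions 3,5,6,7,9,10,11,12,13,14,15: 01010011101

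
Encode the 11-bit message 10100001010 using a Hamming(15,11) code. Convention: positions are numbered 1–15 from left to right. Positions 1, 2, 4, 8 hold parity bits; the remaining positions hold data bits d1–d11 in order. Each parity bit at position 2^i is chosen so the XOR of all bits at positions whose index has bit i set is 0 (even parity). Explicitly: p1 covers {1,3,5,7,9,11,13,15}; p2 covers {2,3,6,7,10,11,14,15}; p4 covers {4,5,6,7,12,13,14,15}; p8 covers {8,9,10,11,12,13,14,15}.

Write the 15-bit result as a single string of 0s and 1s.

Place data at non-parity positions: p1 p2 1 p4 0 1 0 p8 0 0 0 1 0 1 0
p1 (pos 1,3,5,7,9,11,13,15): XOR of data positions = 1⊕0⊕0⊕0⊕0⊕0⊕0 = 1
p2 (pos 2,3,6,7,10,11,14,15): XOR of data positions = 1⊕1⊕0⊕0⊕0⊕1⊕0 = 1
p4 (pos 4,5,6,7,12,13,14,15): XOR of data positions = 0⊕1⊕0⊕1⊕0⊕1⊕0 = 1
p8 (pos 8,9,10,11,12,13,14,15): XOR of data positions = 0⊕0⊕0⊕1⊕0⊕1⊕0 = 0
Codeword: 111101000001010

111101000001010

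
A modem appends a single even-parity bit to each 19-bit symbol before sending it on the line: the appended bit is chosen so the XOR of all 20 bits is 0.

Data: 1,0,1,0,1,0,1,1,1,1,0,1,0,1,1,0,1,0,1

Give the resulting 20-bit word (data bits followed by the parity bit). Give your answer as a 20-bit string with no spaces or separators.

10101011110101101010

XOR of the 19 data bits: 1⊕0⊕1⊕0⊕1⊕0⊕1⊕1⊕1⊕1⊕0⊕1⊕0⊕1⊕1⊕0⊕1⊕0⊕1 = 0
Parity bit = 0 (so all 20 bits XOR to 0).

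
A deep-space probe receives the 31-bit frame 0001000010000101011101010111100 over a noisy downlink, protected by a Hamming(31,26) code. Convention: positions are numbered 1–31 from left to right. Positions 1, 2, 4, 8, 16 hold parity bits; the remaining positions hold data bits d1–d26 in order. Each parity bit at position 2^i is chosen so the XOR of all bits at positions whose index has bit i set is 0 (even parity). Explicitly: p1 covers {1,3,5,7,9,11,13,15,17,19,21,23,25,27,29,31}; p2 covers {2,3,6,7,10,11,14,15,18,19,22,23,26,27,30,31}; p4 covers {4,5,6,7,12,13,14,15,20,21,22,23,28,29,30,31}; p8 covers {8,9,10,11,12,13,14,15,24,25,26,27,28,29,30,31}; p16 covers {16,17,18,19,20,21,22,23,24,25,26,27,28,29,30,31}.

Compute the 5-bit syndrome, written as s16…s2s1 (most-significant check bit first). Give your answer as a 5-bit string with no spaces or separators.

s1 (pos 1,3,5,7,9,11,13,15,17,19,21,23,25,27,29,31): 0⊕0⊕0⊕0⊕1⊕0⊕0⊕0⊕0⊕1⊕0⊕0⊕0⊕1⊕1⊕0 = 0
s2 (pos 2,3,6,7,10,11,14,15,18,19,22,23,26,27,30,31): 0⊕0⊕0⊕0⊕0⊕0⊕1⊕0⊕1⊕1⊕1⊕0⊕1⊕1⊕0⊕0 = 0
s4 (pos 4,5,6,7,12,13,14,15,20,21,22,23,28,29,30,31): 1⊕0⊕0⊕0⊕0⊕0⊕1⊕0⊕1⊕0⊕1⊕0⊕1⊕1⊕0⊕0 = 0
s8 (pos 8,9,10,11,12,13,14,15,24,25,26,27,28,29,30,31): 0⊕1⊕0⊕0⊕0⊕0⊕1⊕0⊕1⊕0⊕1⊕1⊕1⊕1⊕0⊕0 = 1
s16 (pos 16,17,18,19,20,21,22,23,24,25,26,27,28,29,30,31): 1⊕0⊕1⊕1⊕1⊕0⊕1⊕0⊕1⊕0⊕1⊕1⊕1⊕1⊕0⊕0 = 0
Syndrome s16…s1 = 01000 → error at position 8.

01000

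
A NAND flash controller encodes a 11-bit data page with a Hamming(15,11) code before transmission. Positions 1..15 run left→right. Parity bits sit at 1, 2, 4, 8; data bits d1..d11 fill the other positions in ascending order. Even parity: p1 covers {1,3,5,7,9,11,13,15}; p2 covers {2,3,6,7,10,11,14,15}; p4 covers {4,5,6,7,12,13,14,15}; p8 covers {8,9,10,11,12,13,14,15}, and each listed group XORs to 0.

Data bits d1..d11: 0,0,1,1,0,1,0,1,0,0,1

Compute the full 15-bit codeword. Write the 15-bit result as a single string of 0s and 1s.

000001110101001

Place data at non-parity positions: p1 p2 0 p4 0 1 1 p8 0 1 0 1 0 0 1
p1 (pos 1,3,5,7,9,11,13,15): XOR of data positions = 0⊕0⊕1⊕0⊕0⊕0⊕1 = 0
p2 (pos 2,3,6,7,10,11,14,15): XOR of data positions = 0⊕1⊕1⊕1⊕0⊕0⊕1 = 0
p4 (pos 4,5,6,7,12,13,14,15): XOR of data positions = 0⊕1⊕1⊕1⊕0⊕0⊕1 = 0
p8 (pos 8,9,10,11,12,13,14,15): XOR of data positions = 0⊕1⊕0⊕1⊕0⊕0⊕1 = 1
Codeword: 000001110101001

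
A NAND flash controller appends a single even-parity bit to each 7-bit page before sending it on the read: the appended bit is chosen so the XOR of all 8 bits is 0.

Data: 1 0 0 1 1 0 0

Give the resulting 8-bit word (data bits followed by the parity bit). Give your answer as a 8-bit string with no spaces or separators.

10011001

XOR of the 7 data bits: 1⊕0⊕0⊕1⊕1⊕0⊕0 = 1
Parity bit = 1 (so all 8 bits XOR to 0).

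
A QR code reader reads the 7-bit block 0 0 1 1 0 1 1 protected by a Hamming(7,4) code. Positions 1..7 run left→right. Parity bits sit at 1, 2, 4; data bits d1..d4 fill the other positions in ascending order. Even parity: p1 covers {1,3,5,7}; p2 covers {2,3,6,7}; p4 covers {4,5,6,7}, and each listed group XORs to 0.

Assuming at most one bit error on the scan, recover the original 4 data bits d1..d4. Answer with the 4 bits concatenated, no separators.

s1 (pos 1,3,5,7): 0⊕1⊕0⊕1 = 0
s2 (pos 2,3,6,7): 0⊕1⊕1⊕1 = 1
s4 (pos 4,5,6,7): 1⊕0⊕1⊕1 = 1
Syndrome s4…s1 = 110 → error at position 6.
Flip position 6: 0011011 → 0011001
Read data bits from positions 3,5,6,7: 1001

1001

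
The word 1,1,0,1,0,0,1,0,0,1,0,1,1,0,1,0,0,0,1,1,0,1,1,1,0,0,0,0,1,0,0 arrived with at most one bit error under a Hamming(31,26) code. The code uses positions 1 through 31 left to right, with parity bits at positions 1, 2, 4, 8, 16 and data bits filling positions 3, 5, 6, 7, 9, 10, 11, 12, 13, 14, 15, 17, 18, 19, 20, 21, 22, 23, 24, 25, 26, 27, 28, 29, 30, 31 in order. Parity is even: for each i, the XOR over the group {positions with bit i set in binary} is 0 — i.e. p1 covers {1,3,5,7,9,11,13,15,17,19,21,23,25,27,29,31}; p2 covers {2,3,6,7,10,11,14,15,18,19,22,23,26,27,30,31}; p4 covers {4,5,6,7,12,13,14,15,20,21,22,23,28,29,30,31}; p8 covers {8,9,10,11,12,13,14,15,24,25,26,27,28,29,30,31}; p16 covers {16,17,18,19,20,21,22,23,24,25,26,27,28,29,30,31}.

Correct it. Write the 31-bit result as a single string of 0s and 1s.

1101000001011010001101110000100

s1 (pos 1,3,5,7,9,11,13,15,17,19,21,23,25,27,29,31): 1⊕0⊕0⊕1⊕0⊕0⊕1⊕1⊕0⊕1⊕0⊕1⊕0⊕0⊕1⊕0 = 1
s2 (pos 2,3,6,7,10,11,14,15,18,19,22,23,26,27,30,31): 1⊕0⊕0⊕1⊕1⊕0⊕0⊕1⊕0⊕1⊕1⊕1⊕0⊕0⊕0⊕0 = 1
s4 (pos 4,5,6,7,12,13,14,15,20,21,22,23,28,29,30,31): 1⊕0⊕0⊕1⊕1⊕1⊕0⊕1⊕1⊕0⊕1⊕1⊕0⊕1⊕0⊕0 = 1
s8 (pos 8,9,10,11,12,13,14,15,24,25,26,27,28,29,30,31): 0⊕0⊕1⊕0⊕1⊕1⊕0⊕1⊕1⊕0⊕0⊕0⊕0⊕1⊕0⊕0 = 0
s16 (pos 16,17,18,19,20,21,22,23,24,25,26,27,28,29,30,31): 0⊕0⊕0⊕1⊕1⊕0⊕1⊕1⊕1⊕0⊕0⊕0⊕0⊕1⊕0⊕0 = 0
Syndrome s16…s1 = 00111 → error at position 7.
Flip position 7: 1101001001011010001101110000100 → 1101000001011010001101110000100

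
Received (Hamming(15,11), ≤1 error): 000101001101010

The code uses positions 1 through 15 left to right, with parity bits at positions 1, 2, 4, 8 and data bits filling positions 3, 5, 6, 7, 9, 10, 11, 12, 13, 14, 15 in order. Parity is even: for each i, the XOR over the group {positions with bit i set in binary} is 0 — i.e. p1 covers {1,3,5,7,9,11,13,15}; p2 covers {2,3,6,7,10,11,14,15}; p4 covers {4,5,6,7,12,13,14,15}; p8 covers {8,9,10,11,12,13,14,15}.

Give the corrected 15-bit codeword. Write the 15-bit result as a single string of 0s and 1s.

001101001101010

s1 (pos 1,3,5,7,9,11,13,15): 0⊕0⊕0⊕0⊕1⊕0⊕0⊕0 = 1
s2 (pos 2,3,6,7,10,11,14,15): 0⊕0⊕1⊕0⊕1⊕0⊕1⊕0 = 1
s4 (pos 4,5,6,7,12,13,14,15): 1⊕0⊕1⊕0⊕1⊕0⊕1⊕0 = 0
s8 (pos 8,9,10,11,12,13,14,15): 0⊕1⊕1⊕0⊕1⊕0⊕1⊕0 = 0
Syndrome s8…s1 = 0011 → error at position 3.
Flip position 3: 000101001101010 → 001101001101010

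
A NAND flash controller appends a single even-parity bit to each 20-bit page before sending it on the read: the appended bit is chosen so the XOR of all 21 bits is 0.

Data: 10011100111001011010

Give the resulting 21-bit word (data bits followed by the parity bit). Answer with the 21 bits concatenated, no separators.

100111001110010110101

XOR of the 20 data bits: 1⊕0⊕0⊕1⊕1⊕1⊕0⊕0⊕1⊕1⊕1⊕0⊕0⊕1⊕0⊕1⊕1⊕0⊕1⊕0 = 1
Parity bit = 1 (so all 21 bits XOR to 0).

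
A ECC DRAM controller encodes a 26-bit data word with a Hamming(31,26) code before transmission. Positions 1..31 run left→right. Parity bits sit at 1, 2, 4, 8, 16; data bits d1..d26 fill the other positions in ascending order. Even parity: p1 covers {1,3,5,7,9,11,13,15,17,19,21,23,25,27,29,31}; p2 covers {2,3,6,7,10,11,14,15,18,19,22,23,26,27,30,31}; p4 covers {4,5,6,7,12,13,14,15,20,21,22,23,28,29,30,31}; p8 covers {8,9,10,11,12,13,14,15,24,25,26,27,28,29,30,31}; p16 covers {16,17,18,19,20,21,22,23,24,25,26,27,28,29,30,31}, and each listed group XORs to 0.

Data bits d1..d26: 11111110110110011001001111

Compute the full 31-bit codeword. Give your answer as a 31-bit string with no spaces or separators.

Place data at non-parity positions: p1 p2 1 p4 1 1 1 p8 1 1 1 0 1 1 0 p16 1 1 0 0 1 1 0 0 1 0 0 1 1 1 1
p1 (pos 1,3,5,7,9,11,13,15,17,19,21,23,25,27,29,31): XOR of data positions = 1⊕1⊕1⊕1⊕1⊕1⊕0⊕1⊕0⊕1⊕0⊕1⊕0⊕1⊕1 = 1
p2 (pos 2,3,6,7,10,11,14,15,18,19,22,23,26,27,30,31): XOR of data positions = 1⊕1⊕1⊕1⊕1⊕1⊕0⊕1⊕0⊕1⊕0⊕0⊕0⊕1⊕1 = 0
p4 (pos 4,5,6,7,12,13,14,15,20,21,22,23,28,29,30,31): XOR of data positions = 1⊕1⊕1⊕0⊕1⊕1⊕0⊕0⊕1⊕1⊕0⊕1⊕1⊕1⊕1 = 1
p8 (pos 8,9,10,11,12,13,14,15,24,25,26,27,28,29,30,31): XOR of data positions = 1⊕1⊕1⊕0⊕1⊕1⊕0⊕0⊕1⊕0⊕0⊕1⊕1⊕1⊕1 = 0
p16 (pos 16,17,18,19,20,21,22,23,24,25,26,27,28,29,30,31): XOR of data positions = 1⊕1⊕0⊕0⊕1⊕1⊕0⊕0⊕1⊕0⊕0⊕1⊕1⊕1⊕1 = 1
Codeword: 1011111011101101110011001001111

1011111011101101110011001001111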